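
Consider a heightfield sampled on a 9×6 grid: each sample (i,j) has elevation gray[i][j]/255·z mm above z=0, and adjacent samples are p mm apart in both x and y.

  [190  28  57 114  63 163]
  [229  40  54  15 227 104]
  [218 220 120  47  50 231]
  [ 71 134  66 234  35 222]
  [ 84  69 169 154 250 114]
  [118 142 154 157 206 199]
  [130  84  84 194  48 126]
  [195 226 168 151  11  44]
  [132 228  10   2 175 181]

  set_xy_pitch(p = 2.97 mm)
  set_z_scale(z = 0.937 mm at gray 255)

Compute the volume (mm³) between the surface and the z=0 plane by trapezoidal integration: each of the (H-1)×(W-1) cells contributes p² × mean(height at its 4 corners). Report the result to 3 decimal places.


163.894

height_mm = gray/255 × 0.937; cell vol = 2.97² × mean(4 corners)
unit = 2.97² × 0.937 / (4×255) = 0.00810312 mm³ per gray-sum
row 0: Σ corner-gray over 5 cells = 1882  → 15.2501
row 1: Σ corner-gray over 5 cells = 2328  → 18.8641
row 2: Σ corner-gray over 5 cells = 2554  → 20.6954
row 3: Σ corner-gray over 5 cells = 2713  → 21.9838
row 4: Σ corner-gray over 5 cells = 3117  → 25.2574
row 5: Σ corner-gray over 5 cells = 2711  → 21.9676
row 6: Σ corner-gray over 5 cells = 2427  → 19.6663
row 7: Σ corner-gray over 5 cells = 2494  → 20.2092
Σ rows: total corner-gray = 20226  → 163.8937 mm³


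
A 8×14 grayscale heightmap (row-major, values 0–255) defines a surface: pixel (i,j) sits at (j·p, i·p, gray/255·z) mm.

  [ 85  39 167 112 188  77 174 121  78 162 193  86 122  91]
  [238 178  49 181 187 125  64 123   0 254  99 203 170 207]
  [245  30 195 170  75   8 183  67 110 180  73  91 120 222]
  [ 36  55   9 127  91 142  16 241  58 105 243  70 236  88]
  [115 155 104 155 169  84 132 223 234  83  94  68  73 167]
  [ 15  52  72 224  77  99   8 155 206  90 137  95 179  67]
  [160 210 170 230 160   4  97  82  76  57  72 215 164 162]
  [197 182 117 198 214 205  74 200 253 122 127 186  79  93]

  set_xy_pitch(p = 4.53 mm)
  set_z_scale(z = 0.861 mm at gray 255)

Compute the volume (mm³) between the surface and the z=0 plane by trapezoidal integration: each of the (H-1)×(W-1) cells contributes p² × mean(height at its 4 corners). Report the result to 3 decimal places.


height_mm = gray/255 × 0.861; cell vol = 4.53² × mean(4 corners)
unit = 4.53² × 0.861 / (4×255) = 0.0173221 mm³ per gray-sum
row 0: Σ corner-gray over 13 cells = 6925  → 119.9552
row 1: Σ corner-gray over 13 cells = 6782  → 117.4782
row 2: Σ corner-gray over 13 cells = 5981  → 103.6032
row 3: Σ corner-gray over 13 cells = 6340  → 109.8218
row 4: Σ corner-gray over 13 cells = 6300  → 109.1289
row 5: Σ corner-gray over 13 cells = 6266  → 108.5400
row 6: Σ corner-gray over 13 cells = 7600  → 131.6476
Σ rows: total corner-gray = 46194  → 800.1750 mm³

800.175


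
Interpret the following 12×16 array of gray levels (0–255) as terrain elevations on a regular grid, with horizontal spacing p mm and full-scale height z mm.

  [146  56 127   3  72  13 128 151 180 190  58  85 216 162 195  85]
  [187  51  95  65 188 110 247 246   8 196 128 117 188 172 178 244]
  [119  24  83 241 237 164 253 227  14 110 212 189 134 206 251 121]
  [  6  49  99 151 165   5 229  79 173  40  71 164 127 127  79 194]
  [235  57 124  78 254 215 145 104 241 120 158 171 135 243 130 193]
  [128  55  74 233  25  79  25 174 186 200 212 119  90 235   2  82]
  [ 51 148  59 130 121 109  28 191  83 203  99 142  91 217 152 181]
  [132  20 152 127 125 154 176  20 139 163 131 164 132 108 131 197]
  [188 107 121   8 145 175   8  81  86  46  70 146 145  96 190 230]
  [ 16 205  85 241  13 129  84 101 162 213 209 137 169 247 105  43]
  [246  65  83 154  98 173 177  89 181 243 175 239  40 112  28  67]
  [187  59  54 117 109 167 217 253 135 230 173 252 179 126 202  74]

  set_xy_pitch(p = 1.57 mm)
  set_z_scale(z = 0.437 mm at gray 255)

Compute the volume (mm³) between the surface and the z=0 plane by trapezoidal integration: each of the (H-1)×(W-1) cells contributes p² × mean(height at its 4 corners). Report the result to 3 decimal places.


height_mm = gray/255 × 0.437; cell vol = 1.57² × mean(4 corners)
unit = 1.57² × 0.437 / (4×255) = 0.00105604 mm³ per gray-sum
row 0: Σ corner-gray over 15 cells = 7912  → 8.3554
row 1: Σ corner-gray over 15 cells = 9339  → 9.8624
row 2: Σ corner-gray over 15 cells = 8246  → 8.7081
row 3: Σ corner-gray over 15 cells = 8094  → 8.5476
row 4: Σ corner-gray over 15 cells = 8406  → 8.8771
row 5: Σ corner-gray over 15 cells = 7406  → 7.8210
row 6: Σ corner-gray over 15 cells = 7591  → 8.0164
row 7: Σ corner-gray over 15 cells = 7079  → 7.4757
row 8: Σ corner-gray over 15 cells = 7525  → 7.9467
row 9: Σ corner-gray over 15 cells = 8286  → 8.7504
row 10: Σ corner-gray over 15 cells = 8834  → 9.3291
Σ rows: total corner-gray = 88718  → 93.6898 mm³

93.690


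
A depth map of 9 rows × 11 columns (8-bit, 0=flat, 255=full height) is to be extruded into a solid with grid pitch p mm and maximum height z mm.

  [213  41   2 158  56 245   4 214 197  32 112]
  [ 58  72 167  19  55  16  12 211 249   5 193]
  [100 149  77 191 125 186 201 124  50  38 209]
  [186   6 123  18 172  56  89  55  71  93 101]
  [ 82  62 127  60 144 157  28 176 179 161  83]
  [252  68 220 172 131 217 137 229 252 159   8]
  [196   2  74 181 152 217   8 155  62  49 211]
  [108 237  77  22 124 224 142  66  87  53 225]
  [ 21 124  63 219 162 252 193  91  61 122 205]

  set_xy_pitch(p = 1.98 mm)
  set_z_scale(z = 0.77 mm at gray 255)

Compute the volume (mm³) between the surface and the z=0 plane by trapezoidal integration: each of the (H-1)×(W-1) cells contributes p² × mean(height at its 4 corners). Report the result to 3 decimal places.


112.494

height_mm = gray/255 × 0.77; cell vol = 1.98² × mean(4 corners)
unit = 1.98² × 0.77 / (4×255) = 0.00295952 mm³ per gray-sum
row 0: Σ corner-gray over 10 cells = 4086  → 12.0926
row 1: Σ corner-gray over 10 cells = 4454  → 13.1817
row 2: Σ corner-gray over 10 cells = 4244  → 12.5602
row 3: Σ corner-gray over 10 cells = 4006  → 11.8558
row 4: Σ corner-gray over 10 cells = 5783  → 17.1149
row 5: Σ corner-gray over 10 cells = 5637  → 16.6828
row 6: Σ corner-gray over 10 cells = 4604  → 13.6256
row 7: Σ corner-gray over 10 cells = 5197  → 15.3806
Σ rows: total corner-gray = 38011  → 112.4942 mm³


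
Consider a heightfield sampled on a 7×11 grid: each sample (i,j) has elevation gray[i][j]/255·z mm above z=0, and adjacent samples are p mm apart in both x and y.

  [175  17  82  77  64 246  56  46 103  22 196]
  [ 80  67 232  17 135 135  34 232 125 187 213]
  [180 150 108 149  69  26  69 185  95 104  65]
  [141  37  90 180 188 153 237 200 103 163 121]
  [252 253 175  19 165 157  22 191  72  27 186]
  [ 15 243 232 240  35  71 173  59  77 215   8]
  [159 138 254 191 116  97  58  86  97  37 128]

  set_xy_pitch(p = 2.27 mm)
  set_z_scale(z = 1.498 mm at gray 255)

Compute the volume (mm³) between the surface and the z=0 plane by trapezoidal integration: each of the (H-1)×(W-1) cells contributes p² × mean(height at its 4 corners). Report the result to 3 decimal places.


height_mm = gray/255 × 1.498; cell vol = 2.27² × mean(4 corners)
unit = 2.27² × 1.498 / (4×255) = 0.00756769 mm³ per gray-sum
row 0: Σ corner-gray over 10 cells = 4418  → 33.4341
row 1: Σ corner-gray over 10 cells = 4776  → 36.1433
row 2: Σ corner-gray over 10 cells = 5119  → 38.7390
row 3: Σ corner-gray over 10 cells = 5564  → 42.1066
row 4: Σ corner-gray over 10 cells = 5313  → 40.2071
row 5: Σ corner-gray over 10 cells = 5148  → 38.9585
Σ rows: total corner-gray = 30338  → 229.5886 mm³

229.589


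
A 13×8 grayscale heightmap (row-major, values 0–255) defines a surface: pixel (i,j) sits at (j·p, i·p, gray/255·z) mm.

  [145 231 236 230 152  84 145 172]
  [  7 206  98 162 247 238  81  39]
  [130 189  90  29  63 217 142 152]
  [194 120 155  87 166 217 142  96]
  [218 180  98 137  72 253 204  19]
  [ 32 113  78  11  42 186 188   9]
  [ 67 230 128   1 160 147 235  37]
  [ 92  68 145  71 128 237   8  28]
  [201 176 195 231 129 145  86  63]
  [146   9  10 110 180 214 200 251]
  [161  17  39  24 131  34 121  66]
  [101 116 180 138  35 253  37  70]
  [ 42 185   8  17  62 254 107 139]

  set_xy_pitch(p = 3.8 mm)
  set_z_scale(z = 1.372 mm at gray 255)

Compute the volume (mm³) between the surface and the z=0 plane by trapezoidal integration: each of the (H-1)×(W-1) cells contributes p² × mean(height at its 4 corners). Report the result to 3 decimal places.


827.312

height_mm = gray/255 × 1.372; cell vol = 3.8² × mean(4 corners)
unit = 3.8² × 1.372 / (4×255) = 0.0194232 mm³ per gray-sum
row 0: Σ corner-gray over 7 cells = 4583  → 89.0166
row 1: Σ corner-gray over 7 cells = 3852  → 74.8182
row 2: Σ corner-gray over 7 cells = 3806  → 73.9248
row 3: Σ corner-gray over 7 cells = 4189  → 81.3639
row 4: Σ corner-gray over 7 cells = 3402  → 66.0778
row 5: Σ corner-gray over 7 cells = 3183  → 61.8241
row 6: Σ corner-gray over 7 cells = 3340  → 64.8735
row 7: Σ corner-gray over 7 cells = 3622  → 70.3509
row 8: Σ corner-gray over 7 cells = 4031  → 78.2950
row 9: Σ corner-gray over 7 cells = 2802  → 54.4239
row 10: Σ corner-gray over 7 cells = 2648  → 51.4327
row 11: Σ corner-gray over 7 cells = 3136  → 60.9112
Σ rows: total corner-gray = 42594  → 827.3124 mm³


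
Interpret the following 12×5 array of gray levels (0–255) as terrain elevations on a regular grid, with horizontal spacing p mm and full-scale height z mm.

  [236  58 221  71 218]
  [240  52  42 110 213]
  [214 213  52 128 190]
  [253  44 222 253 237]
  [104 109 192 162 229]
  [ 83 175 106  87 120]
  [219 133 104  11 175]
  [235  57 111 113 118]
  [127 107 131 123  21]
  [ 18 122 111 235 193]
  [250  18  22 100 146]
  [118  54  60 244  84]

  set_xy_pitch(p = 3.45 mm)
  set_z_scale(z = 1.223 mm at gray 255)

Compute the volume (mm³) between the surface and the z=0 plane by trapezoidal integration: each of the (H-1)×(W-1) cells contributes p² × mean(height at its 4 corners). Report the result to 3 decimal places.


height_mm = gray/255 × 1.223; cell vol = 3.45² × mean(4 corners)
unit = 3.45² × 1.223 / (4×255) = 0.0142713 mm³ per gray-sum
row 0: Σ corner-gray over 4 cells = 2015  → 28.7567
row 1: Σ corner-gray over 4 cells = 2051  → 29.2705
row 2: Σ corner-gray over 4 cells = 2718  → 38.7895
row 3: Σ corner-gray over 4 cells = 2787  → 39.7742
row 4: Σ corner-gray over 4 cells = 2198  → 31.3684
row 5: Σ corner-gray over 4 cells = 1829  → 26.1023
row 6: Σ corner-gray over 4 cells = 1805  → 25.7598
row 7: Σ corner-gray over 4 cells = 1785  → 25.4743
row 8: Σ corner-gray over 4 cells = 2017  → 28.7853
row 9: Σ corner-gray over 4 cells = 1823  → 26.0166
row 10: Σ corner-gray over 4 cells = 1594  → 22.7485
Σ rows: total corner-gray = 22622  → 322.8460 mm³

322.846


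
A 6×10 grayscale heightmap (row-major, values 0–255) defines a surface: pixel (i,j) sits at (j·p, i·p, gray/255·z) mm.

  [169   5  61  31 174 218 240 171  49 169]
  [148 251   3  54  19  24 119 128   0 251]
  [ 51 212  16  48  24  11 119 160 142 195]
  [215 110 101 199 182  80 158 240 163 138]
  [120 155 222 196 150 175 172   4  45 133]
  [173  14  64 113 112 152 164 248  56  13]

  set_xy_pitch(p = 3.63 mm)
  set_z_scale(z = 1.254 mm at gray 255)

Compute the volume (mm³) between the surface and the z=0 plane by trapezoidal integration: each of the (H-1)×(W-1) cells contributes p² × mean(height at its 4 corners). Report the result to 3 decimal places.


height_mm = gray/255 × 1.254; cell vol = 3.63² × mean(4 corners)
unit = 3.63² × 1.254 / (4×255) = 0.0161998 mm³ per gray-sum
row 0: Σ corner-gray over 9 cells = 3831  → 62.0616
row 1: Σ corner-gray over 9 cells = 3305  → 53.5405
row 2: Σ corner-gray over 9 cells = 4529  → 73.3691
row 3: Σ corner-gray over 9 cells = 5310  → 86.0211
row 4: Σ corner-gray over 9 cells = 4523  → 73.2719
Σ rows: total corner-gray = 21498  → 348.2641 mm³

348.264


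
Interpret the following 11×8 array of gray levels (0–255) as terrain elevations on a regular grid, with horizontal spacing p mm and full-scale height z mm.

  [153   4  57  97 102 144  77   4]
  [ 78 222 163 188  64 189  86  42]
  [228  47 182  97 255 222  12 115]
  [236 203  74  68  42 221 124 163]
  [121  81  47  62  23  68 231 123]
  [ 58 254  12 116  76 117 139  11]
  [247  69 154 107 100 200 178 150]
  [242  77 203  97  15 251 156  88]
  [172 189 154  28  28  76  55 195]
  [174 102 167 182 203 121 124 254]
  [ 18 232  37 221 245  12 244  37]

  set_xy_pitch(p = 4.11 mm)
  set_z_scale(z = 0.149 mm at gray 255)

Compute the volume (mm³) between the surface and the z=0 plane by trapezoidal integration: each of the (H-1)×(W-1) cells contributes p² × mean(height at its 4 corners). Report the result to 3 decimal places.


height_mm = gray/255 × 0.149; cell vol = 4.11² × mean(4 corners)
unit = 4.11² × 0.149 / (4×255) = 0.00246757 mm³ per gray-sum
row 0: Σ corner-gray over 7 cells = 3063  → 7.5582
row 1: Σ corner-gray over 7 cells = 3917  → 9.6655
row 2: Σ corner-gray over 7 cells = 3836  → 9.4656
row 3: Σ corner-gray over 7 cells = 3131  → 7.7260
row 4: Σ corner-gray over 7 cells = 2765  → 6.8228
row 5: Σ corner-gray over 7 cells = 3510  → 8.6612
row 6: Σ corner-gray over 7 cells = 3941  → 9.7247
row 7: Σ corner-gray over 7 cells = 3355  → 8.2787
row 8: Σ corner-gray over 7 cells = 3653  → 9.0140
row 9: Σ corner-gray over 7 cells = 4263  → 10.5193
Σ rows: total corner-gray = 35434  → 87.4359 mm³

87.436


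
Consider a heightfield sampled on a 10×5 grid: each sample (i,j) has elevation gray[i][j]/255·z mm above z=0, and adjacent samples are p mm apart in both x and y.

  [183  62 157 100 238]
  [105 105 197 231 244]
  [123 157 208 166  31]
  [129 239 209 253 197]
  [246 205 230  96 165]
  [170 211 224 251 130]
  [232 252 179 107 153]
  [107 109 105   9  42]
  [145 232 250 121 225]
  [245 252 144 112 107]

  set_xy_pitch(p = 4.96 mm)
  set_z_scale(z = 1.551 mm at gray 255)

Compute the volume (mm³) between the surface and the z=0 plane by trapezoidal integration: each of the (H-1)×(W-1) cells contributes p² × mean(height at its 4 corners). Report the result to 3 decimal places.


height_mm = gray/255 × 1.551; cell vol = 4.96² × mean(4 corners)
unit = 4.96² × 1.551 / (4×255) = 0.0374089 mm³ per gray-sum
row 0: Σ corner-gray over 4 cells = 2474  → 92.5496
row 1: Σ corner-gray over 4 cells = 2631  → 98.4228
row 2: Σ corner-gray over 4 cells = 2944  → 110.1318
row 3: Σ corner-gray over 4 cells = 3201  → 119.7459
row 4: Σ corner-gray over 4 cells = 3145  → 117.6510
row 5: Σ corner-gray over 4 cells = 3133  → 117.2021
row 6: Σ corner-gray over 4 cells = 2056  → 76.9127
row 7: Σ corner-gray over 4 cells = 2171  → 81.2147
row 8: Σ corner-gray over 4 cells = 2944  → 110.1318
Σ rows: total corner-gray = 24699  → 923.9625 mm³

923.963


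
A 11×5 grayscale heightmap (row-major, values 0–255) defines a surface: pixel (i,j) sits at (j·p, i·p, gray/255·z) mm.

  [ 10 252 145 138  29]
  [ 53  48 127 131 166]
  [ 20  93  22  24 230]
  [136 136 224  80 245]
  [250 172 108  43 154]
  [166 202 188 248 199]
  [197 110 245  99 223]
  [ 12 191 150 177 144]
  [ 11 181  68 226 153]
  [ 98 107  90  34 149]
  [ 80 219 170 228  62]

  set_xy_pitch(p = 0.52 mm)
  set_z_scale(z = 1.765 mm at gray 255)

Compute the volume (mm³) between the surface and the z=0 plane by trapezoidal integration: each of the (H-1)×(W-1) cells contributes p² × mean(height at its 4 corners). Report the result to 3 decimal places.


10.197

height_mm = gray/255 × 1.765; cell vol = 0.52² × mean(4 corners)
unit = 0.52² × 1.765 / (4×255) = 0.000467898 mm³ per gray-sum
row 0: Σ corner-gray over 4 cells = 1940  → 0.9077
row 1: Σ corner-gray over 4 cells = 1359  → 0.6359
row 2: Σ corner-gray over 4 cells = 1789  → 0.8371
row 3: Σ corner-gray over 4 cells = 2311  → 1.0813
row 4: Σ corner-gray over 4 cells = 2691  → 1.2591
row 5: Σ corner-gray over 4 cells = 2969  → 1.3892
row 6: Σ corner-gray over 4 cells = 2520  → 1.1791
row 7: Σ corner-gray over 4 cells = 2306  → 1.0790
row 8: Σ corner-gray over 4 cells = 1823  → 0.8530
row 9: Σ corner-gray over 4 cells = 2085  → 0.9756
Σ rows: total corner-gray = 21793  → 10.1969 mm³


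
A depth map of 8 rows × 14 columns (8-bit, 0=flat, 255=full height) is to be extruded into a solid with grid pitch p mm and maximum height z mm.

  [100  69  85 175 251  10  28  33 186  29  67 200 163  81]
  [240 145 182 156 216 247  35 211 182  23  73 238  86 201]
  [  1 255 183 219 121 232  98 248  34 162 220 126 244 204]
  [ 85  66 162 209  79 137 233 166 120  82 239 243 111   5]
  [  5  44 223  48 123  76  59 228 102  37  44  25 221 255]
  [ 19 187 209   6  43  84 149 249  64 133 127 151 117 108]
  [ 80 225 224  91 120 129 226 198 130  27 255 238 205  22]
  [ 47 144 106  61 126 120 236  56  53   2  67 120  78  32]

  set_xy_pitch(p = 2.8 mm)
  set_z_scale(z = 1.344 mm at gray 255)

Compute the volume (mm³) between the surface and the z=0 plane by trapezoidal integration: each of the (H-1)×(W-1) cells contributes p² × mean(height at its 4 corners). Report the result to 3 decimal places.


516.931

height_mm = gray/255 × 1.344; cell vol = 2.8² × mean(4 corners)
unit = 2.8² × 1.344 / (4×255) = 0.0103304 mm³ per gray-sum
row 0: Σ corner-gray over 13 cells = 6802  → 70.2671
row 1: Σ corner-gray over 13 cells = 8518  → 87.9939
row 2: Σ corner-gray over 13 cells = 8273  → 85.4630
row 3: Σ corner-gray over 13 cells = 6504  → 67.1886
row 4: Σ corner-gray over 13 cells = 5885  → 60.7941
row 5: Σ corner-gray over 13 cells = 7403  → 76.4756
row 6: Σ corner-gray over 13 cells = 6655  → 68.7485
Σ rows: total corner-gray = 50040  → 516.9309 mm³


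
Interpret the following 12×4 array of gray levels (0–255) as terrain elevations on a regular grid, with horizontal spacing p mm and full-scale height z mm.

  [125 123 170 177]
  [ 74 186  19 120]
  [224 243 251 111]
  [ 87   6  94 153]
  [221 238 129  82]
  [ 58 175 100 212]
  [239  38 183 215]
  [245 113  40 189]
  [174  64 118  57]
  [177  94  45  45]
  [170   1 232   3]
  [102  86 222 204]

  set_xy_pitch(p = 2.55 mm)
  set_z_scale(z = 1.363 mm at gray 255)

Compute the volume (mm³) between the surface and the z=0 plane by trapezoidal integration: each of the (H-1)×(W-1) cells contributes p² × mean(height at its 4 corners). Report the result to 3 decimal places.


height_mm = gray/255 × 1.363; cell vol = 2.55² × mean(4 corners)
unit = 2.55² × 1.363 / (4×255) = 0.00868912 mm³ per gray-sum
row 0: Σ corner-gray over 3 cells = 1492  → 12.9642
row 1: Σ corner-gray over 3 cells = 1927  → 16.7439
row 2: Σ corner-gray over 3 cells = 1763  → 15.3189
row 3: Σ corner-gray over 3 cells = 1477  → 12.8338
row 4: Σ corner-gray over 3 cells = 1857  → 16.1357
row 5: Σ corner-gray over 3 cells = 1716  → 14.9105
row 6: Σ corner-gray over 3 cells = 1636  → 14.2154
row 7: Σ corner-gray over 3 cells = 1335  → 11.6000
row 8: Σ corner-gray over 3 cells = 1095  → 9.5146
row 9: Σ corner-gray over 3 cells = 1139  → 9.8969
row 10: Σ corner-gray over 3 cells = 1561  → 13.5637
Σ rows: total corner-gray = 16998  → 147.6977 mm³

147.698


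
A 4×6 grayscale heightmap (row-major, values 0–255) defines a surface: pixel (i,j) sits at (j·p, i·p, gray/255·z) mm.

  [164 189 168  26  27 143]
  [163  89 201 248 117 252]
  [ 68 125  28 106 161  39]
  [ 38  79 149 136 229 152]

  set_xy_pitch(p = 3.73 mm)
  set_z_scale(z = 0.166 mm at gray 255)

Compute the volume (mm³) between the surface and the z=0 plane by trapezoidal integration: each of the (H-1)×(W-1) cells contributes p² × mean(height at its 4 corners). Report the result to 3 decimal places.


17.768

height_mm = gray/255 × 0.166; cell vol = 3.73² × mean(4 corners)
unit = 3.73² × 0.166 / (4×255) = 0.00226426 mm³ per gray-sum
row 0: Σ corner-gray over 5 cells = 2852  → 6.4577
row 1: Σ corner-gray over 5 cells = 2672  → 6.0501
row 2: Σ corner-gray over 5 cells = 2323  → 5.2599
Σ rows: total corner-gray = 7847  → 17.7676 mm³


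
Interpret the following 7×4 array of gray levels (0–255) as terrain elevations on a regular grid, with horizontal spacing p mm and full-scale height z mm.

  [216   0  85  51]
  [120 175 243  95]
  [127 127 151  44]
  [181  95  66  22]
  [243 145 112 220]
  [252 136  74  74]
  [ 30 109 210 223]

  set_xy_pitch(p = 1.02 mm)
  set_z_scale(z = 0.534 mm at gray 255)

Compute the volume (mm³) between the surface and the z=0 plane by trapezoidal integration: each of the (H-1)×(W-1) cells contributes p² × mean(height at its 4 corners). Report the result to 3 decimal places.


height_mm = gray/255 × 0.534; cell vol = 1.02² × mean(4 corners)
unit = 1.02² × 0.534 / (4×255) = 0.00054468 mm³ per gray-sum
row 0: Σ corner-gray over 3 cells = 1488  → 0.8105
row 1: Σ corner-gray over 3 cells = 1778  → 0.9684
row 2: Σ corner-gray over 3 cells = 1252  → 0.6819
row 3: Σ corner-gray over 3 cells = 1502  → 0.8181
row 4: Σ corner-gray over 3 cells = 1723  → 0.9385
row 5: Σ corner-gray over 3 cells = 1637  → 0.8916
Σ rows: total corner-gray = 9380  → 5.1091 mm³

5.109


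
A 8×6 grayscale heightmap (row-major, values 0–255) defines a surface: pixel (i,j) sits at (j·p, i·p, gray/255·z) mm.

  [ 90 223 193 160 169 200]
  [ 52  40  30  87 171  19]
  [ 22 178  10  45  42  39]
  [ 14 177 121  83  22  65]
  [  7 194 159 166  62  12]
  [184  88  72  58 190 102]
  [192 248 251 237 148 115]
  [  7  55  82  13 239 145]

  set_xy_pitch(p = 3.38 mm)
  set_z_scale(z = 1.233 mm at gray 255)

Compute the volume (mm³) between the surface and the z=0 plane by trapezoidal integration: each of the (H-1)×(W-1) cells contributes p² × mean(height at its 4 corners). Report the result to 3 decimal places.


219.194

height_mm = gray/255 × 1.233; cell vol = 3.38² × mean(4 corners)
unit = 3.38² × 1.233 / (4×255) = 0.0138101 mm³ per gray-sum
row 0: Σ corner-gray over 5 cells = 2507  → 34.6219
row 1: Σ corner-gray over 5 cells = 1338  → 18.4779
row 2: Σ corner-gray over 5 cells = 1496  → 20.6599
row 3: Σ corner-gray over 5 cells = 2066  → 28.5316
row 4: Σ corner-gray over 5 cells = 2283  → 31.5284
row 5: Σ corner-gray over 5 cells = 3177  → 43.8746
row 6: Σ corner-gray over 5 cells = 3005  → 41.4993
Σ rows: total corner-gray = 15872  → 219.1936 mm³


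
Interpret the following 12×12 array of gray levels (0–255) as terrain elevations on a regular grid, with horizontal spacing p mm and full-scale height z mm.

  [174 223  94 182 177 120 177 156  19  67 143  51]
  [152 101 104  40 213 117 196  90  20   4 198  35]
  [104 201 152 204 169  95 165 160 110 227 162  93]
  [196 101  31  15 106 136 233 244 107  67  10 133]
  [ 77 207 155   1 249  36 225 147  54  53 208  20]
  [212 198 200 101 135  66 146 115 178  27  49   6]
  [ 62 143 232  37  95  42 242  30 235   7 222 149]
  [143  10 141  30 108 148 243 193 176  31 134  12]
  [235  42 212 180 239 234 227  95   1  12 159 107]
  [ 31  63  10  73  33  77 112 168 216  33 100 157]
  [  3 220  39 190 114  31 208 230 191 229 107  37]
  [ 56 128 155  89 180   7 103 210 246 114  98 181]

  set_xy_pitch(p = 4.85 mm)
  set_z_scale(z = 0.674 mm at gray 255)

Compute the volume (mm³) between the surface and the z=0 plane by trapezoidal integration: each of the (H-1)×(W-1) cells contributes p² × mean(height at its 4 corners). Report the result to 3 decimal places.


939.655

height_mm = gray/255 × 0.674; cell vol = 4.85² × mean(4 corners)
unit = 4.85² × 0.674 / (4×255) = 0.0155433 mm³ per gray-sum
row 0: Σ corner-gray over 11 cells = 5294  → 82.2862
row 1: Σ corner-gray over 11 cells = 5840  → 90.7729
row 2: Σ corner-gray over 11 cells = 5916  → 91.9542
row 3: Σ corner-gray over 11 cells = 5196  → 80.7630
row 4: Σ corner-gray over 11 cells = 5415  → 84.1670
row 5: Σ corner-gray over 11 cells = 5429  → 84.3846
row 6: Σ corner-gray over 11 cells = 5364  → 83.3743
row 7: Σ corner-gray over 11 cells = 5727  → 89.0165
row 8: Σ corner-gray over 11 cells = 5102  → 79.3019
row 9: Σ corner-gray over 11 cells = 5116  → 79.5195
row 10: Σ corner-gray over 11 cells = 6055  → 94.1147
Σ rows: total corner-gray = 60454  → 939.6546 mm³


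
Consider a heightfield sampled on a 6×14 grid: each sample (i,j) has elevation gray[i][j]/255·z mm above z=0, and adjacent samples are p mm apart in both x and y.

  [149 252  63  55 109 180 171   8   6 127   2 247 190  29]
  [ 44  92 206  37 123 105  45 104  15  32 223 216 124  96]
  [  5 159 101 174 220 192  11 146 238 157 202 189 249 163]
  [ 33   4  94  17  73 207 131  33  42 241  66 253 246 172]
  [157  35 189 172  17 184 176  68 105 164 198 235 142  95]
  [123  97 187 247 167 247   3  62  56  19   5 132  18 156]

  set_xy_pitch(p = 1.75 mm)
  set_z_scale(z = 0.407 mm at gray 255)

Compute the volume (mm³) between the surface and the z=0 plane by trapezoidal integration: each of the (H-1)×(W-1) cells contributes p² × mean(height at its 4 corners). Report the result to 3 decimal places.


height_mm = gray/255 × 0.407; cell vol = 1.75² × mean(4 corners)
unit = 1.75² × 0.407 / (4×255) = 0.001222 mm³ per gray-sum
row 0: Σ corner-gray over 13 cells = 5782  → 7.0656
row 1: Σ corner-gray over 13 cells = 7028  → 8.5882
row 2: Σ corner-gray over 13 cells = 7263  → 8.8754
row 3: Σ corner-gray over 13 cells = 6641  → 8.1153
row 4: Σ corner-gray over 13 cells = 6381  → 7.7976
Σ rows: total corner-gray = 33095  → 40.4420 mm³

40.442


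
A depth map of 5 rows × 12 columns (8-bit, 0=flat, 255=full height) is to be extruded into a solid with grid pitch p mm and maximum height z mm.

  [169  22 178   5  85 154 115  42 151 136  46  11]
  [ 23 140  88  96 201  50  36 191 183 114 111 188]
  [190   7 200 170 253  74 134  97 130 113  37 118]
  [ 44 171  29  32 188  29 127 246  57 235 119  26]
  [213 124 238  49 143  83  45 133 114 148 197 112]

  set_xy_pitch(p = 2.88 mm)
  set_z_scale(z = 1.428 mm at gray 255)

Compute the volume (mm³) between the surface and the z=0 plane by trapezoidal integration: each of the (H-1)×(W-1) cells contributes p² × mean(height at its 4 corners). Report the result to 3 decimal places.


240.732

height_mm = gray/255 × 1.428; cell vol = 2.88² × mean(4 corners)
unit = 2.88² × 1.428 / (4×255) = 0.0116122 mm³ per gray-sum
row 0: Σ corner-gray over 11 cells = 4679  → 54.3333
row 1: Σ corner-gray over 11 cells = 5369  → 62.3457
row 2: Σ corner-gray over 11 cells = 5274  → 61.2425
row 3: Σ corner-gray over 11 cells = 5409  → 62.8102
Σ rows: total corner-gray = 20731  → 240.7317 mm³


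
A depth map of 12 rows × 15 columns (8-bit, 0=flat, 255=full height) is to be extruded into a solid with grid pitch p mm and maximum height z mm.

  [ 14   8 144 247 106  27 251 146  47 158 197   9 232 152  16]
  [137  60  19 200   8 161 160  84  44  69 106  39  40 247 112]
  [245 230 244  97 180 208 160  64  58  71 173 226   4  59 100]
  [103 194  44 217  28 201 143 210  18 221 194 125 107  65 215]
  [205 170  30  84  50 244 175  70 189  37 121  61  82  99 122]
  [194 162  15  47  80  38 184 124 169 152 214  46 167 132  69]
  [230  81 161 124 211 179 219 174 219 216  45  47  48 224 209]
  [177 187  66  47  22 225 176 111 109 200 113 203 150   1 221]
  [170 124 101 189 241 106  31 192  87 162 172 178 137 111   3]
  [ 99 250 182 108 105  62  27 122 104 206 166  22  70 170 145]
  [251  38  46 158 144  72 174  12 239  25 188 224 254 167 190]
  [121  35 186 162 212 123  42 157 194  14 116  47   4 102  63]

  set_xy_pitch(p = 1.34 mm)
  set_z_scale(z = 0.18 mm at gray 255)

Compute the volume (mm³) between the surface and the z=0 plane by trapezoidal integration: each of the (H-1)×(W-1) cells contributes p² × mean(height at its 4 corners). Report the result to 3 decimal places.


24.912

height_mm = gray/255 × 0.18; cell vol = 1.34² × mean(4 corners)
unit = 1.34² × 0.18 / (4×255) = 0.000316871 mm³ per gray-sum
row 0: Σ corner-gray over 14 cells = 6201  → 1.9649
row 1: Σ corner-gray over 14 cells = 6616  → 2.0964
row 2: Σ corner-gray over 14 cells = 7745  → 2.4542
row 3: Σ corner-gray over 14 cells = 7003  → 2.2190
row 4: Σ corner-gray over 14 cells = 6474  → 2.0514
row 5: Σ corner-gray over 14 cells = 7658  → 2.4266
row 6: Σ corner-gray over 14 cells = 7953  → 2.5201
row 7: Σ corner-gray over 14 cells = 7453  → 2.3616
row 8: Σ corner-gray over 14 cells = 7267  → 2.3027
row 9: Σ corner-gray over 14 cells = 7355  → 2.3306
row 10: Σ corner-gray over 14 cells = 6895  → 2.1848
Σ rows: total corner-gray = 78620  → 24.9124 mm³


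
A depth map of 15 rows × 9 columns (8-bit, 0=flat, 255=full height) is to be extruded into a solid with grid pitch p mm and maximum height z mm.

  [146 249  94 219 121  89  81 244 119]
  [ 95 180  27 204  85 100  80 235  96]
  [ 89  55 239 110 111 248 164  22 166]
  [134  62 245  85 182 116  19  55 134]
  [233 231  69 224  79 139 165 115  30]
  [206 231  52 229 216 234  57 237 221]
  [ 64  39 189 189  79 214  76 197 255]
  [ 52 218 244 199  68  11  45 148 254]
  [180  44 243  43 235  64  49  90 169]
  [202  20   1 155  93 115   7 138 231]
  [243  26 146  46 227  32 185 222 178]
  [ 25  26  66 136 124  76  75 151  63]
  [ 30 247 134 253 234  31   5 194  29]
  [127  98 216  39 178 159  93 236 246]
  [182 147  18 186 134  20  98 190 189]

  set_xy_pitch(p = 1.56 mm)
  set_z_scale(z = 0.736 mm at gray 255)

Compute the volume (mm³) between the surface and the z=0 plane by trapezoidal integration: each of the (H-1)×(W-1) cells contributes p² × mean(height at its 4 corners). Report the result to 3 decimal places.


height_mm = gray/255 × 0.736; cell vol = 1.56² × mean(4 corners)
unit = 1.56² × 0.736 / (4×255) = 0.00175601 mm³ per gray-sum
row 0: Σ corner-gray over 8 cells = 4472  → 7.8529
row 1: Σ corner-gray over 8 cells = 4166  → 7.3155
row 2: Σ corner-gray over 8 cells = 3949  → 6.9345
row 3: Σ corner-gray over 8 cells = 4103  → 7.2049
row 4: Σ corner-gray over 8 cells = 5246  → 9.2120
row 5: Σ corner-gray over 8 cells = 5224  → 9.1734
row 6: Σ corner-gray over 8 cells = 4457  → 7.8265
row 7: Σ corner-gray over 8 cells = 4057  → 7.1241
row 8: Σ corner-gray over 8 cells = 3376  → 5.9283
row 9: Σ corner-gray over 8 cells = 3680  → 6.4621
row 10: Σ corner-gray over 8 cells = 3585  → 6.2953
row 11: Σ corner-gray over 8 cells = 3651  → 6.4112
row 12: Σ corner-gray over 8 cells = 4666  → 8.1935
row 13: Σ corner-gray over 8 cells = 4368  → 7.6702
Σ rows: total corner-gray = 59000  → 103.6046 mm³

103.605


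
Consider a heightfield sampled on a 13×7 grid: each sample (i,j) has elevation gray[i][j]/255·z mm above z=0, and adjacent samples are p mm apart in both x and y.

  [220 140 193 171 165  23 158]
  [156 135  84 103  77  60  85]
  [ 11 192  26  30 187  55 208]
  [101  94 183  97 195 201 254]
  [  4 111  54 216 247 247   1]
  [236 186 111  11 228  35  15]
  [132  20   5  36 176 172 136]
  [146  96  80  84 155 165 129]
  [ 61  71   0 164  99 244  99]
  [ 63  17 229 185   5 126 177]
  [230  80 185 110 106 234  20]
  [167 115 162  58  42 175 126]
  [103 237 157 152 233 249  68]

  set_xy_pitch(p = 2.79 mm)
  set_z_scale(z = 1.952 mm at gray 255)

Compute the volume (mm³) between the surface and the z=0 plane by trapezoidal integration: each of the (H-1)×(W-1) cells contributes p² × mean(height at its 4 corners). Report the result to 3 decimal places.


526.551

height_mm = gray/255 × 1.952; cell vol = 2.79² × mean(4 corners)
unit = 2.79² × 1.952 / (4×255) = 0.0148966 mm³ per gray-sum
row 0: Σ corner-gray over 6 cells = 2921  → 43.5131
row 1: Σ corner-gray over 6 cells = 2358  → 35.1263
row 2: Σ corner-gray over 6 cells = 3094  → 46.0902
row 3: Σ corner-gray over 6 cells = 3650  → 54.3727
row 4: Σ corner-gray over 6 cells = 3148  → 46.8946
row 5: Σ corner-gray over 6 cells = 2479  → 36.9287
row 6: Σ corner-gray over 6 cells = 2521  → 37.5544
row 7: Σ corner-gray over 6 cells = 2751  → 40.9806
row 8: Σ corner-gray over 6 cells = 2680  → 39.9230
row 9: Σ corner-gray over 6 cells = 3044  → 45.3453
row 10: Σ corner-gray over 6 cells = 3077  → 45.8369
row 11: Σ corner-gray over 6 cells = 3624  → 53.9854
Σ rows: total corner-gray = 35347  → 526.5512 mm³


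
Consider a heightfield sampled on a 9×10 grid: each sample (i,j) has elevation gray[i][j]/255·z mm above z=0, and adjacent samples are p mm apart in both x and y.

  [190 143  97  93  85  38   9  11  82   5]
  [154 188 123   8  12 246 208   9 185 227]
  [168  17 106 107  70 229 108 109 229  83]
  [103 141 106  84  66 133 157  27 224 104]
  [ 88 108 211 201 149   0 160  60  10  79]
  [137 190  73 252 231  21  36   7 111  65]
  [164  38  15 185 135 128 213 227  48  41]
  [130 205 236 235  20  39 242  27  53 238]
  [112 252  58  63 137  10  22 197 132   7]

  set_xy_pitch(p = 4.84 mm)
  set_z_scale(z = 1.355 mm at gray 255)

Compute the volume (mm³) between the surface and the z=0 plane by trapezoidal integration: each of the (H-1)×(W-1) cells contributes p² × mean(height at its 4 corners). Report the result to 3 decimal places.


height_mm = gray/255 × 1.355; cell vol = 4.84² × mean(4 corners)
unit = 4.84² × 1.355 / (4×255) = 0.0311193 mm³ per gray-sum
row 0: Σ corner-gray over 9 cells = 3650  → 113.5855
row 1: Σ corner-gray over 9 cells = 4540  → 141.2816
row 2: Σ corner-gray over 9 cells = 4284  → 133.3151
row 3: Σ corner-gray over 9 cells = 4048  → 125.9709
row 4: Σ corner-gray over 9 cells = 4009  → 124.7573
row 5: Σ corner-gray over 9 cells = 4227  → 131.5413
row 6: Σ corner-gray over 9 cells = 4665  → 145.1715
row 7: Σ corner-gray over 9 cells = 4343  → 135.1511
Σ rows: total corner-gray = 33766  → 1050.7744 mm³

1050.774


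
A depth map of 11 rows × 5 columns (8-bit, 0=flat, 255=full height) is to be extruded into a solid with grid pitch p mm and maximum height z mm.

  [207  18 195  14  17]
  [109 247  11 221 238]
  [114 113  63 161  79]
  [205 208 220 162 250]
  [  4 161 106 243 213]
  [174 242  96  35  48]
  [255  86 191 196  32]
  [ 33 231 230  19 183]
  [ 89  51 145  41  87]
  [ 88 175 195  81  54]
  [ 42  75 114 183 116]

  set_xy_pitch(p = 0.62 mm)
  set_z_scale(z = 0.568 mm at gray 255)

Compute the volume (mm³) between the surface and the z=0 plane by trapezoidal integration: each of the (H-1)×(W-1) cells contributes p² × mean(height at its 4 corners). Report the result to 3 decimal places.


4.669

height_mm = gray/255 × 0.568; cell vol = 0.62² × mean(4 corners)
unit = 0.62² × 0.568 / (4×255) = 0.000214058 mm³ per gray-sum
row 0: Σ corner-gray over 4 cells = 1983  → 0.4245
row 1: Σ corner-gray over 4 cells = 2172  → 0.4649
row 2: Σ corner-gray over 4 cells = 2502  → 0.5356
row 3: Σ corner-gray over 4 cells = 2872  → 0.6148
row 4: Σ corner-gray over 4 cells = 2205  → 0.4720
row 5: Σ corner-gray over 4 cells = 2201  → 0.4711
row 6: Σ corner-gray over 4 cells = 2409  → 0.5157
row 7: Σ corner-gray over 4 cells = 1826  → 0.3909
row 8: Σ corner-gray over 4 cells = 1694  → 0.3626
row 9: Σ corner-gray over 4 cells = 1946  → 0.4166
Σ rows: total corner-gray = 21810  → 4.6686 mm³


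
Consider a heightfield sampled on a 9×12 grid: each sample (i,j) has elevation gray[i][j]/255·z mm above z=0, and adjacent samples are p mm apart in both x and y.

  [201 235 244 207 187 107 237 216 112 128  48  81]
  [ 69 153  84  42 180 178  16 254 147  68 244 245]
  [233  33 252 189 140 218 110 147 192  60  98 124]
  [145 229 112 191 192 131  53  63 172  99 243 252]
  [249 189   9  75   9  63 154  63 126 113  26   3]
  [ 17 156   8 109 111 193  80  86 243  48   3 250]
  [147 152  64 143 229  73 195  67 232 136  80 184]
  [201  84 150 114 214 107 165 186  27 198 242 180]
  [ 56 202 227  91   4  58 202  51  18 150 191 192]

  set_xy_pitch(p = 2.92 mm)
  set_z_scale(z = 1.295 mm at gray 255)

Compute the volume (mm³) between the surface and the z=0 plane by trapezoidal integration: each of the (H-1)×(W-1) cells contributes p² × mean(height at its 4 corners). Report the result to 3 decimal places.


508.849

height_mm = gray/255 × 1.295; cell vol = 2.92² × mean(4 corners)
unit = 2.92² × 1.295 / (4×255) = 0.0108252 mm³ per gray-sum
row 0: Σ corner-gray over 11 cells = 6770  → 73.2865
row 1: Σ corner-gray over 11 cells = 6281  → 67.9930
row 2: Σ corner-gray over 11 cells = 6602  → 71.4679
row 3: Σ corner-gray over 11 cells = 5273  → 57.0812
row 4: Σ corner-gray over 11 cells = 4247  → 45.9746
row 5: Σ corner-gray over 11 cells = 5414  → 58.6075
row 6: Σ corner-gray over 11 cells = 6428  → 69.5843
row 7: Σ corner-gray over 11 cells = 5991  → 64.8537
Σ rows: total corner-gray = 47006  → 508.8486 mm³


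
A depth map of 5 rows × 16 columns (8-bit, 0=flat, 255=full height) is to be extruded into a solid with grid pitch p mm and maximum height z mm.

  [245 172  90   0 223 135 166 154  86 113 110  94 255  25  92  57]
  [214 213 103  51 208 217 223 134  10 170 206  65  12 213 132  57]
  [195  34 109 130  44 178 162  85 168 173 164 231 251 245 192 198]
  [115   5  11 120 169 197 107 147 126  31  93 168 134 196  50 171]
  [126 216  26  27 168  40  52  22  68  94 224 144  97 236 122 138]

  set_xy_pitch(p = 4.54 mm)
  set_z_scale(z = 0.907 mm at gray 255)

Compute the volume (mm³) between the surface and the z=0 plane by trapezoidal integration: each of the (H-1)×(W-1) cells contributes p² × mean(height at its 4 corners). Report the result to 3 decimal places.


580.563

height_mm = gray/255 × 0.907; cell vol = 4.54² × mean(4 corners)
unit = 4.54² × 0.907 / (4×255) = 0.0183282 mm³ per gray-sum
row 0: Σ corner-gray over 15 cells = 7917  → 145.1040
row 1: Σ corner-gray over 15 cells = 8910  → 163.3039
row 2: Σ corner-gray over 15 cells = 8119  → 148.8063
row 3: Σ corner-gray over 15 cells = 6730  → 123.3485
Σ rows: total corner-gray = 31676  → 580.5627 mm³


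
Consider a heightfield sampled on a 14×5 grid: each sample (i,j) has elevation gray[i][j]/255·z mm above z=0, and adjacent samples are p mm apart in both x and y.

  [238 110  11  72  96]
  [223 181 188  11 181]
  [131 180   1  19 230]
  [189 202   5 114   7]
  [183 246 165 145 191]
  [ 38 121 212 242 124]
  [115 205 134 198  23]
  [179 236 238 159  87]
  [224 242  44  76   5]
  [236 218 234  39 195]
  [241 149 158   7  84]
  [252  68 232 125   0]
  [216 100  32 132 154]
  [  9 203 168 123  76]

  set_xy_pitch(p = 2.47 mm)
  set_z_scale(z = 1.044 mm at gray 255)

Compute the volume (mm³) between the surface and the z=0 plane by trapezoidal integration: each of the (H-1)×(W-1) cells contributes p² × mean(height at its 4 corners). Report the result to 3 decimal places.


height_mm = gray/255 × 1.044; cell vol = 2.47² × mean(4 corners)
unit = 2.47² × 1.044 / (4×255) = 0.00624445 mm³ per gray-sum
row 0: Σ corner-gray over 4 cells = 1884  → 11.7645
row 1: Σ corner-gray over 4 cells = 1925  → 12.0206
row 2: Σ corner-gray over 4 cells = 1599  → 9.9849
row 3: Σ corner-gray over 4 cells = 2324  → 14.5121
row 4: Σ corner-gray over 4 cells = 2798  → 17.4720
row 5: Σ corner-gray over 4 cells = 2524  → 15.7610
row 6: Σ corner-gray over 4 cells = 2744  → 17.1348
row 7: Σ corner-gray over 4 cells = 2485  → 15.5175
row 8: Σ corner-gray over 4 cells = 2366  → 14.7744
row 9: Σ corner-gray over 4 cells = 2366  → 14.7744
row 10: Σ corner-gray over 4 cells = 2055  → 12.8323
row 11: Σ corner-gray over 4 cells = 2000  → 12.4889
row 12: Σ corner-gray over 4 cells = 1971  → 12.3078
Σ rows: total corner-gray = 29041  → 181.3451 mm³

181.345


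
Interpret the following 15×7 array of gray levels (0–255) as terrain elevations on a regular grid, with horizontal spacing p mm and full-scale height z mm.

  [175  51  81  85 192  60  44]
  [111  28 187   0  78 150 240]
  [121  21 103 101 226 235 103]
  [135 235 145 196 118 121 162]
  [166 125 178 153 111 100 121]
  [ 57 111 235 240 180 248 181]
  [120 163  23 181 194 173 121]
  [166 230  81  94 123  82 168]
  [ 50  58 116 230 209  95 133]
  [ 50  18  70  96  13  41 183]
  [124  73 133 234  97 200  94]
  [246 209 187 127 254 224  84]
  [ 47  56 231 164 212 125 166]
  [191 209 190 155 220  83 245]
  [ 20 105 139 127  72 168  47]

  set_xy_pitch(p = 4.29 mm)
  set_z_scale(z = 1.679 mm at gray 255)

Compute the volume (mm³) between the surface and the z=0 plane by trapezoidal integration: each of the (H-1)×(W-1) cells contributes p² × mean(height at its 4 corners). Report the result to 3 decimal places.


1418.029

height_mm = gray/255 × 1.679; cell vol = 4.29² × mean(4 corners)
unit = 4.29² × 1.679 / (4×255) = 0.0302946 mm³ per gray-sum
row 0: Σ corner-gray over 6 cells = 2394  → 72.5253
row 1: Σ corner-gray over 6 cells = 2833  → 85.8246
row 2: Σ corner-gray over 6 cells = 3523  → 106.7278
row 3: Σ corner-gray over 6 cells = 3548  → 107.4852
row 4: Σ corner-gray over 6 cells = 3887  → 117.7551
row 5: Σ corner-gray over 6 cells = 3975  → 120.4210
row 6: Σ corner-gray over 6 cells = 3263  → 98.8513
row 7: Σ corner-gray over 6 cells = 3153  → 95.5188
row 8: Σ corner-gray over 6 cells = 2308  → 69.9199
row 9: Σ corner-gray over 6 cells = 2401  → 72.7373
row 10: Σ corner-gray over 6 cells = 4024  → 121.9054
row 11: Σ corner-gray over 6 cells = 4121  → 124.8440
row 12: Σ corner-gray over 6 cells = 3939  → 119.3304
row 13: Σ corner-gray over 6 cells = 3439  → 104.1831
Σ rows: total corner-gray = 46808  → 1418.0293 mm³
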